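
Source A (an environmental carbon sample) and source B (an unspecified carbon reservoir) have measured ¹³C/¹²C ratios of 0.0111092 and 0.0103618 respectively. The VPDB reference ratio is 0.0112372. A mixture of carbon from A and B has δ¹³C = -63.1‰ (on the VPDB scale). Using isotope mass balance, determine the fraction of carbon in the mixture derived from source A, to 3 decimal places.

0.223

δ_A = (0.0111092/0.0112372 − 1)×1000 = (0.988609 − 1)×1000 = -11.391‰
δ_B = (0.0103618/0.0112372 − 1)×1000 = (0.922098 − 1)×1000 = -77.902‰
f_A = (δ_mix − δ_B)/(δ_A − δ_B) = (-63.1 − (-77.902))/(-11.391 − (-77.902))
f_A = 14.802 / 66.511 = 0.2225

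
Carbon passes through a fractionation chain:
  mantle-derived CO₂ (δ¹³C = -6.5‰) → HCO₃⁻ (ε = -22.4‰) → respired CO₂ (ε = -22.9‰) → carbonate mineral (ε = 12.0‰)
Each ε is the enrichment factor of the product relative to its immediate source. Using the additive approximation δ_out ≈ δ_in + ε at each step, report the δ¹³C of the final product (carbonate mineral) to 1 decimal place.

-39.8‰

step 1: δ ≈ -6.5 + (-22.4) = -28.9‰
step 2: δ ≈ -28.9 + (-22.9) = -51.8‰
step 3: δ ≈ -51.8 + (12.0) = -39.8‰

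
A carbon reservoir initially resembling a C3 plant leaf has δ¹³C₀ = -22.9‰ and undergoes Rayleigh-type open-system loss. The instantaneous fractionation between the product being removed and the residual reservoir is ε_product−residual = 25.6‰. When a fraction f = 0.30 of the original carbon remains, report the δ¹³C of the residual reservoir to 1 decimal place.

-52.6‰

Rayleigh residual: δ_res = (δ₀ + 1000)·f^(α−1) − 1000
α = ε/1000 + 1 = 1.02560, so α − 1 = 0.02560
f^(α−1) = 0.30^(0.02560) = 0.969648
δ_res = (-22.9 + 1000) × 0.969648 − 1000 = 947.443 − 1000 = -52.56‰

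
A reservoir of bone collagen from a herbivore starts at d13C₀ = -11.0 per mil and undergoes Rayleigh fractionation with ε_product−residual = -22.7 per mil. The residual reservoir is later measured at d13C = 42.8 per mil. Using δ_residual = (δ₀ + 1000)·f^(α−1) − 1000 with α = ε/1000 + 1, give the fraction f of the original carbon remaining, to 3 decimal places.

0.097

α − 1 = ε/1000 = -0.0227
(δ_res + 1000)/(δ₀ + 1000) = (42.8 + 1000)/(-11.0 + 1000) = 1042.8/989.0 = 1.054398
f = 1.054398^(1/-0.0227) = exp(ln(1.054398)/-0.0227) = exp(0.05297/-0.0227)
f = exp(-2.3335) = 0.0970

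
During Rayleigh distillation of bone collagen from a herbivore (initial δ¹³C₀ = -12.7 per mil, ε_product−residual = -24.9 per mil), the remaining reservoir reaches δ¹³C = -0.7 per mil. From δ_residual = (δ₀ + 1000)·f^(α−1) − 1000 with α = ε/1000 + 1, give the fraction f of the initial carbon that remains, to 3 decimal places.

α − 1 = ε/1000 = -0.0249
(δ_res + 1000)/(δ₀ + 1000) = (-0.7 + 1000)/(-12.7 + 1000) = 999.3/987.3 = 1.012154
f = 1.012154^(1/-0.0249) = exp(ln(1.012154)/-0.0249) = exp(0.01208/-0.0249)
f = exp(-0.4852) = 0.6156

0.616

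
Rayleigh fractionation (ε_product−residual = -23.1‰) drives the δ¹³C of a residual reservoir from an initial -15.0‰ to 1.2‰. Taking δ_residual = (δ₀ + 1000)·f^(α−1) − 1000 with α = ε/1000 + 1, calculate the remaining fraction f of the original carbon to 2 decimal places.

0.49

α − 1 = ε/1000 = -0.0231
(δ_res + 1000)/(δ₀ + 1000) = (1.2 + 1000)/(-15.0 + 1000) = 1001.2/985.0 = 1.016447
f = 1.016447^(1/-0.0231) = exp(ln(1.016447)/-0.0231) = exp(0.01631/-0.0231)
f = exp(-0.7062) = 0.4935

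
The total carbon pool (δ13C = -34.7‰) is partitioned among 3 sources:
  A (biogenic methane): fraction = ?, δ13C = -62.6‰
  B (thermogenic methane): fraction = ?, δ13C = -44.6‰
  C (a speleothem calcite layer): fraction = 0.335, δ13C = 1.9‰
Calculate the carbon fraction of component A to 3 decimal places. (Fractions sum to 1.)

0.315

Let f_A and f_B be the unknown fractions; fractions sum to 1 so f_A + f_B = 0.665.
Mass balance: Σ fᵢ·δᵢ = δ_bulk ⇒ f_A·(-62.6) + f_B·(-44.6) = -34.7 − (0.636) = -35.337
Substitute f_B = 0.665 − f_A:
f_A·(-62.6 − -44.6) = -35.337 − 0.665×(-44.6) = -5.677
f_A = -5.677 / -18.0 = 0.3154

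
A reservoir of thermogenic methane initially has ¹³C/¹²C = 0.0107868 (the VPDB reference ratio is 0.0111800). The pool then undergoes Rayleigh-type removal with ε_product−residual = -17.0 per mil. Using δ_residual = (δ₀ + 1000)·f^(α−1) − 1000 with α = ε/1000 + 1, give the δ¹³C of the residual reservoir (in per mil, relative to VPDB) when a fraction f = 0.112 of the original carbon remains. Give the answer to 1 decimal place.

1.4 per mil

δ₀ = (0.0107868/0.0111800 − 1)×1000 = (0.964830 − 1)×1000 = -35.170 per mil
α − 1 = ε/1000 = -0.0170
f^(α−1) = 0.112^(-0.0170) = 1.037919
δ_res = (-35.170 + 1000) × 1.037919 − 1000 = 1001.415 − 1000 = 1.42 per mil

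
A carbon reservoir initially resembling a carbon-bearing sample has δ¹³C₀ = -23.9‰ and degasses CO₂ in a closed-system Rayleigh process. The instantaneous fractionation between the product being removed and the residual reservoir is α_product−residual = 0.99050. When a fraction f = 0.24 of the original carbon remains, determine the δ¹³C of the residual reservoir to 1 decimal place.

Rayleigh residual: δ_res = (δ₀ + 1000)·f^(α−1) − 1000
α − 1 = -0.00950
f^(α−1) = 0.24^(-0.00950) = 1.013650
δ_res = (-23.9 + 1000) × 1.013650 − 1000 = 989.424 − 1000 = -10.58‰

-10.6‰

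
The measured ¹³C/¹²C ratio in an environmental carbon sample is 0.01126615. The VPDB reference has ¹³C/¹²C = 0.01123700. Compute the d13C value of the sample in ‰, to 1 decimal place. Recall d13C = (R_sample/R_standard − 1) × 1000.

2.6‰

d13C = (R_sample / R_standard − 1) × 1000
R_sample / R_standard = 0.01126615 / 0.01123700 = 1.002594
d13C = (1.002594 − 1) × 1000 = 2.59‰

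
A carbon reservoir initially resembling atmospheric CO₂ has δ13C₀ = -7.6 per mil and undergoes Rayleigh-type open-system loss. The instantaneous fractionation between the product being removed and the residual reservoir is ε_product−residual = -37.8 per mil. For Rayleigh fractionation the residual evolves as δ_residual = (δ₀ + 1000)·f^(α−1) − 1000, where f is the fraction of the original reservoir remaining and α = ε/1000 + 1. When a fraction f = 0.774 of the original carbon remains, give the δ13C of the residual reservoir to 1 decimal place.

Rayleigh residual: δ_res = (δ₀ + 1000)·f^(α−1) − 1000
α = ε/1000 + 1 = 0.96220, so α − 1 = -0.03780
f^(α−1) = 0.774^(-0.03780) = 1.009731
δ_res = (-7.6 + 1000) × 1.009731 − 1000 = 1002.057 − 1000 = 2.06 per mil

2.1 per mil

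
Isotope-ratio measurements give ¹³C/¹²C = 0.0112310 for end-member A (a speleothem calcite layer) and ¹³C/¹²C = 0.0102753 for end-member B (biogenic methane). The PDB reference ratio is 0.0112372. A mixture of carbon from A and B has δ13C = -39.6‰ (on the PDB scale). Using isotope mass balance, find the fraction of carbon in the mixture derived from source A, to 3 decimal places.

δ_A = (0.0112310/0.0112372 − 1)×1000 = (0.999448 − 1)×1000 = -0.552‰
δ_B = (0.0102753/0.0112372 − 1)×1000 = (0.914400 − 1)×1000 = -85.600‰
f_A = (δ_mix − δ_B)/(δ_A − δ_B) = (-39.6 − (-85.600))/(-0.552 − (-85.600))
f_A = 46.000 / 85.048 = 0.5409

0.541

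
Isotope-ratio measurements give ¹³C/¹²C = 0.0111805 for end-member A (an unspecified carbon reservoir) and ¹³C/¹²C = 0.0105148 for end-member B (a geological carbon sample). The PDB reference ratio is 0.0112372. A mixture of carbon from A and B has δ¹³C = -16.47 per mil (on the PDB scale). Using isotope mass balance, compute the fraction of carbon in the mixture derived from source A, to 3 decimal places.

0.807

δ_A = (0.0111805/0.0112372 − 1)×1000 = (0.994954 − 1)×1000 = -5.046 per mil
δ_B = (0.0105148/0.0112372 − 1)×1000 = (0.935714 − 1)×1000 = -64.286 per mil
f_A = (δ_mix − δ_B)/(δ_A − δ_B) = (-16.47 − (-64.286))/(-5.046 − (-64.286))
f_A = 47.816 / 59.241 = 0.8072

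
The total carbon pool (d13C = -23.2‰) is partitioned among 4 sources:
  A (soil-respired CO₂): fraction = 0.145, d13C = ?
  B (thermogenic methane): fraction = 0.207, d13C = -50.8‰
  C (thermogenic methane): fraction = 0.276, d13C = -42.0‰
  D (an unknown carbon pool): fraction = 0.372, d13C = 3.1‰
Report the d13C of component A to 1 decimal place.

-15.5‰

Isotope mass balance: δ_bulk = Σ fᵢ·δᵢ.
-23.2 = 0.145×δ_A + 0.207×(-50.8) + 0.276×(-42.0) + 0.372×(3.1)
0.145·δ_A = -23.2 − (-20.954) = -2.246
δ_A = -2.246 / 0.145 = -15.49‰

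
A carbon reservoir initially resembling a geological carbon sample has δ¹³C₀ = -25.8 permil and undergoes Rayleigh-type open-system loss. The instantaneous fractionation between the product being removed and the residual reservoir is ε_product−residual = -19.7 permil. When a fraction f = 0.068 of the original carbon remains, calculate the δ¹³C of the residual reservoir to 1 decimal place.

27.2 permil

Rayleigh residual: δ_res = (δ₀ + 1000)·f^(α−1) − 1000
α = ε/1000 + 1 = 0.98030, so α − 1 = -0.01970
f^(α−1) = 0.068^(-0.01970) = 1.054386
δ_res = (-25.8 + 1000) × 1.054386 − 1000 = 1027.183 − 1000 = 27.18 permil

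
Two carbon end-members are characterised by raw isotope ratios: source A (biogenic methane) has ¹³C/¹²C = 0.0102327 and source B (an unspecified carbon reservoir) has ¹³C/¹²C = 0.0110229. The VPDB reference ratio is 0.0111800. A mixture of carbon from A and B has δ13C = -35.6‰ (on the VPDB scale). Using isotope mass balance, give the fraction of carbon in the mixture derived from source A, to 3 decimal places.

0.305

δ_A = (0.0102327/0.0111800 − 1)×1000 = (0.915268 − 1)×1000 = -84.732‰
δ_B = (0.0110229/0.0111800 − 1)×1000 = (0.985948 − 1)×1000 = -14.052‰
f_A = (δ_mix − δ_B)/(δ_A − δ_B) = (-35.6 − (-14.052))/(-84.732 − (-14.052))
f_A = -21.548 / -70.680 = 0.3049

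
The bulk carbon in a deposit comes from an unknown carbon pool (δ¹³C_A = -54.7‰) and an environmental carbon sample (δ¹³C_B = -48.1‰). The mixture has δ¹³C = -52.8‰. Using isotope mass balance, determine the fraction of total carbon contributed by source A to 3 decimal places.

0.712

δ_mix = f_A·δ_A + (1 − f_A)·δ_B  ⇒  f_A = (δ_mix − δ_B)/(δ_A − δ_B)
f_A = (-52.8 − (-48.1)) / (-54.7 − (-48.1))
f_A = -4.7 / -6.6 = 0.7121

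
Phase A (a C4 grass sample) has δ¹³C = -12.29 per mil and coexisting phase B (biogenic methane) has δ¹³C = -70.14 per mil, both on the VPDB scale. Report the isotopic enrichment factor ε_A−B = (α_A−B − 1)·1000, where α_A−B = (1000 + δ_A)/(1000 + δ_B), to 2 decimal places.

62.21 per mil

α_A−B = (1000 + -12.29) / (1000 + -70.14) = 987.71 / 929.86 = 1.062214
ε_A−B = (1.062214 − 1) × 1000 = 62.214 per mil
(The approximation ε ≈ δ_A − δ_B would give 57.85 per mil.)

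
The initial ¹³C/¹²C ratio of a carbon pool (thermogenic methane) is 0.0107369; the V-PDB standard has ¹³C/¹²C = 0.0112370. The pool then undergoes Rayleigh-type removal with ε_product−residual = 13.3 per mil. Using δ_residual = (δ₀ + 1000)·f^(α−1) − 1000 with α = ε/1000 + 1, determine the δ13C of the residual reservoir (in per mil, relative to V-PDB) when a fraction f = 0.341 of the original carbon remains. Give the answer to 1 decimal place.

-58.1 per mil

δ₀ = (0.0107369/0.0112370 − 1)×1000 = (0.955495 − 1)×1000 = -44.505 per mil
α − 1 = ε/1000 = 0.0133
f^(α−1) = 0.341^(0.0133) = 0.985793
δ_res = (-44.505 + 1000) × 0.985793 − 1000 = 941.920 − 1000 = -58.08 per mil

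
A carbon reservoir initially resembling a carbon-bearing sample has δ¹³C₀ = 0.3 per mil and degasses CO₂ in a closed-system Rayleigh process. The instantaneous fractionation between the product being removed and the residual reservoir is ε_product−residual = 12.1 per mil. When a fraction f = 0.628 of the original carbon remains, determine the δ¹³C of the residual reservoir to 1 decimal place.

Rayleigh residual: δ_res = (δ₀ + 1000)·f^(α−1) − 1000
α = ε/1000 + 1 = 1.01210, so α − 1 = 0.01210
f^(α−1) = 0.628^(0.01210) = 0.994387
δ_res = (0.3 + 1000) × 0.994387 − 1000 = 994.685 − 1000 = -5.31 per mil

-5.3 per mil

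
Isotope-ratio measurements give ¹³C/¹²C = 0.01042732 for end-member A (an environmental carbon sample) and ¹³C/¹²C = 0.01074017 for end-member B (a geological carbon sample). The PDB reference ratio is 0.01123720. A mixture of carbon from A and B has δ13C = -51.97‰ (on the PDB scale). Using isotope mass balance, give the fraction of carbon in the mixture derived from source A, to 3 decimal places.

0.278

δ_A = (0.01042732/0.01123720 − 1)×1000 = (0.927929 − 1)×1000 = -72.071‰
δ_B = (0.01074017/0.01123720 − 1)×1000 = (0.955769 − 1)×1000 = -44.231‰
f_A = (δ_mix − δ_B)/(δ_A − δ_B) = (-51.97 − (-44.231))/(-72.071 − (-44.231))
f_A = -7.739 / -27.841 = 0.2780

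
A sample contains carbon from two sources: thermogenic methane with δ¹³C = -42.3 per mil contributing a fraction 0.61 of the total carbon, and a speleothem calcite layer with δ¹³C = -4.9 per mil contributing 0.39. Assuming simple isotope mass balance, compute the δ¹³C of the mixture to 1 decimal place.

δ_mix = f_A·δ_A + f_B·δ_B
δ_mix = 0.61 × (-42.3) + 0.39 × (-4.9)
δ_mix = -25.80 + -1.91 = -27.71 per mil

-27.7 per mil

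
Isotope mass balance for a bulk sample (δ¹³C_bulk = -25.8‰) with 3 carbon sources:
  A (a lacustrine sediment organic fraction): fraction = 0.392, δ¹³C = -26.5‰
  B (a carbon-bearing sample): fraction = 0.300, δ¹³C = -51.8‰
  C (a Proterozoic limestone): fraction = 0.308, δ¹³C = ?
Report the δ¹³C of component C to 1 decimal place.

0.4‰

Isotope mass balance: δ_bulk = Σ fᵢ·δᵢ.
-25.8 = 0.392×(-26.5) + 0.300×(-51.8) + 0.308×δ_C
0.308·δ_C = -25.8 − (-25.928) = 0.128
δ_C = 0.128 / 0.308 = 0.42‰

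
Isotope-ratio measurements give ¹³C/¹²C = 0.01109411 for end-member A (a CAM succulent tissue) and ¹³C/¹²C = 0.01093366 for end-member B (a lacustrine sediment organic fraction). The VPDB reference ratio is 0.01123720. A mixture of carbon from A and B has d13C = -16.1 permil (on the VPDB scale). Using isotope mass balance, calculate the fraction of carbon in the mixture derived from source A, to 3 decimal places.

0.764

δ_A = (0.01109411/0.01123720 − 1)×1000 = (0.987266 − 1)×1000 = -12.734 permil
δ_B = (0.01093366/0.01123720 − 1)×1000 = (0.972988 − 1)×1000 = -27.012 permil
f_A = (δ_mix − δ_B)/(δ_A − δ_B) = (-16.1 − (-27.012))/(-12.734 − (-27.012))
f_A = 10.912 / 14.278 = 0.7642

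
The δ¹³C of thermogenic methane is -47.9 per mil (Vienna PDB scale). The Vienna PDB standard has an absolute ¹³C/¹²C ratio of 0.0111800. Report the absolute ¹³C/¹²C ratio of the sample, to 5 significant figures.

R_sample = R_standard × (δ¹³C/1000 + 1)
R_sample = 0.0111800 × (-47.9/1000 + 1) = 0.0111800 × 0.952100
R_sample = 0.0106445

0.010644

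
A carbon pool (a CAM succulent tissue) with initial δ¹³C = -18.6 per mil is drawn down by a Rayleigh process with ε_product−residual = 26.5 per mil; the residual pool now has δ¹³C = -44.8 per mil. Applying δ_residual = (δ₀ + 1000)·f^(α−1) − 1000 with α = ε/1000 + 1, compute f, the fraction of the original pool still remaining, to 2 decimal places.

α − 1 = ε/1000 = 0.0265
(δ_res + 1000)/(δ₀ + 1000) = (-44.8 + 1000)/(-18.6 + 1000) = 955.2/981.4 = 0.973303
f = 0.973303^(1/0.0265) = exp(ln(0.973303)/0.0265) = exp(-0.02706/0.0265)
f = exp(-1.0211) = 0.3602

0.36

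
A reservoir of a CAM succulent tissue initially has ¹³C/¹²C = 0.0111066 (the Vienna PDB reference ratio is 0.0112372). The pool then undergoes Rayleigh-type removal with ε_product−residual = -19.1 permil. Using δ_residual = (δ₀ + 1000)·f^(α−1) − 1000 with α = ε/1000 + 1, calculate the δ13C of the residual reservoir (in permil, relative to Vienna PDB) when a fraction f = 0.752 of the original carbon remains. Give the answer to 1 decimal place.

-6.2 permil

δ₀ = (0.0111066/0.0112372 − 1)×1000 = (0.988378 − 1)×1000 = -11.622 permil
α − 1 = ε/1000 = -0.0191
f^(α−1) = 0.752^(-0.0191) = 1.005459
δ_res = (-11.622 + 1000) × 1.005459 − 1000 = 993.773 − 1000 = -6.23 permil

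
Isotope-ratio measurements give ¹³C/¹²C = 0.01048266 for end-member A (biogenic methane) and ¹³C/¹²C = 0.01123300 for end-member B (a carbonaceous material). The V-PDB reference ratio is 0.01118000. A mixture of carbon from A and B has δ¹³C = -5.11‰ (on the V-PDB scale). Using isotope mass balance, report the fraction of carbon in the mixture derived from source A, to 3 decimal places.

δ_A = (0.01048266/0.01118000 − 1)×1000 = (0.937626 − 1)×1000 = -62.374‰
δ_B = (0.01123300/0.01118000 − 1)×1000 = (1.004741 − 1)×1000 = 4.741‰
f_A = (δ_mix − δ_B)/(δ_A − δ_B) = (-5.11 − (4.741))/(-62.374 − (4.741))
f_A = -9.851 / -67.114 = 0.1468

0.147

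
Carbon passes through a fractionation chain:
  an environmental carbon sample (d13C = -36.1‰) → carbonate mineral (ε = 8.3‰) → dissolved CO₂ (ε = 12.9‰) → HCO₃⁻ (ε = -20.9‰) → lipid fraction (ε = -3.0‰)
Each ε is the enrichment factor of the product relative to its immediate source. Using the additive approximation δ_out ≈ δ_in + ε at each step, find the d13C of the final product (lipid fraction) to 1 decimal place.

-38.8‰

step 1: δ ≈ -36.1 + (8.3) = -27.8‰
step 2: δ ≈ -27.8 + (12.9) = -14.9‰
step 3: δ ≈ -14.9 + (-20.9) = -35.8‰
step 4: δ ≈ -35.8 + (-3.0) = -38.8‰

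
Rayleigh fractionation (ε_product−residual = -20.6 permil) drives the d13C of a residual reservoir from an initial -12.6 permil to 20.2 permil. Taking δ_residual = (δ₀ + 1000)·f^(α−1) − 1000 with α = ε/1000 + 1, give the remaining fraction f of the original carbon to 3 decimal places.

α − 1 = ε/1000 = -0.0206
(δ_res + 1000)/(δ₀ + 1000) = (20.2 + 1000)/(-12.6 + 1000) = 1020.2/987.4 = 1.033219
f = 1.033219^(1/-0.0206) = exp(ln(1.033219)/-0.0206) = exp(0.03268/-0.0206)
f = exp(-1.5863) = 0.2047

0.205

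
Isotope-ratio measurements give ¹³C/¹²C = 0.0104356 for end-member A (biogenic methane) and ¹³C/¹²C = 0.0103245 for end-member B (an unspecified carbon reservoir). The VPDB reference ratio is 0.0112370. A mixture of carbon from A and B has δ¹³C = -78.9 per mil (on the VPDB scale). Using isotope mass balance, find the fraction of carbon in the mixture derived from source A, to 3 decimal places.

δ_A = (0.0104356/0.0112370 − 1)×1000 = (0.928682 − 1)×1000 = -71.318 per mil
δ_B = (0.0103245/0.0112370 − 1)×1000 = (0.918795 − 1)×1000 = -81.205 per mil
f_A = (δ_mix − δ_B)/(δ_A − δ_B) = (-78.9 − (-81.205))/(-71.318 − (-81.205))
f_A = 2.305 / 9.887 = 0.2331

0.233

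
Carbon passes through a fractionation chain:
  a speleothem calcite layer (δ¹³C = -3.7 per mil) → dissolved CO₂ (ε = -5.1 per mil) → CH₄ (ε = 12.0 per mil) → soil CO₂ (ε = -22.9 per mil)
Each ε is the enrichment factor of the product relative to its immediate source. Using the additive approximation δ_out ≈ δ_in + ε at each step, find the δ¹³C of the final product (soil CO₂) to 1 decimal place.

step 1: δ ≈ -3.7 + (-5.1) = -8.8 per mil
step 2: δ ≈ -8.8 + (12.0) = 3.2 per mil
step 3: δ ≈ 3.2 + (-22.9) = -19.7 per mil

-19.7 per mil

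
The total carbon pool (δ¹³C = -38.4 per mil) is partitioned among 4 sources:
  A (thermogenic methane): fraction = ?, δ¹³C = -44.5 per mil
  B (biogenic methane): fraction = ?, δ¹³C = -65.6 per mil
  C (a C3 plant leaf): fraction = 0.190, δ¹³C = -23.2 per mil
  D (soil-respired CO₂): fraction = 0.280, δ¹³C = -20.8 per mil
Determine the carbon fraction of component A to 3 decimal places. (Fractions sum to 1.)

0.313

Let f_A and f_B be the unknown fractions; fractions sum to 1 so f_A + f_B = 0.530.
Mass balance: Σ fᵢ·δᵢ = δ_bulk ⇒ f_A·(-44.5) + f_B·(-65.6) = -38.4 − (-10.232) = -28.168
Substitute f_B = 0.530 − f_A:
f_A·(-44.5 − -65.6) = -28.168 − 0.530×(-65.6) = 6.600
f_A = 6.600 / 21.1 = 0.3128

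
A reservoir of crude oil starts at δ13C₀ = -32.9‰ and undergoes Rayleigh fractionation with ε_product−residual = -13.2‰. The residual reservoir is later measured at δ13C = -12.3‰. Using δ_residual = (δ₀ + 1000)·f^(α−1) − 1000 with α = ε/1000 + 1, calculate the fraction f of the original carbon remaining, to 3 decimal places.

0.203

α − 1 = ε/1000 = -0.0132
(δ_res + 1000)/(δ₀ + 1000) = (-12.3 + 1000)/(-32.9 + 1000) = 987.7/967.1 = 1.021301
f = 1.021301^(1/-0.0132) = exp(ln(1.021301)/-0.0132) = exp(0.02108/-0.0132)
f = exp(-1.5968) = 0.2026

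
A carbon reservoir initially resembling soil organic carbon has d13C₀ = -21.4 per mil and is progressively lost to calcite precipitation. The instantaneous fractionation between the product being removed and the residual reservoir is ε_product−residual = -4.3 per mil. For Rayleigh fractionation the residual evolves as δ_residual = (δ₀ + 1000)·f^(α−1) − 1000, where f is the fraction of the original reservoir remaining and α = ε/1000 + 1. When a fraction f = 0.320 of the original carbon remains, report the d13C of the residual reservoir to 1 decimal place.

Rayleigh residual: δ_res = (δ₀ + 1000)·f^(α−1) − 1000
α = ε/1000 + 1 = 0.99570, so α − 1 = -0.00430
f^(α−1) = 0.320^(-0.00430) = 1.004912
δ_res = (-21.4 + 1000) × 1.004912 − 1000 = 983.406 − 1000 = -16.59 per mil

-16.6 per mil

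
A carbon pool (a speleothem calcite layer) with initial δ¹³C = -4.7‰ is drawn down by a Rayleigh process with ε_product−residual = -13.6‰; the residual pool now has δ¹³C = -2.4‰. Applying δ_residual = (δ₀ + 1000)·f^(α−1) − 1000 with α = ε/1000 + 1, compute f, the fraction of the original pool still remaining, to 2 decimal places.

α − 1 = ε/1000 = -0.0136
(δ_res + 1000)/(δ₀ + 1000) = (-2.4 + 1000)/(-4.7 + 1000) = 997.6/995.3 = 1.002311
f = 1.002311^(1/-0.0136) = exp(ln(1.002311)/-0.0136) = exp(0.00231/-0.0136)
f = exp(-0.1697) = 0.8439

0.84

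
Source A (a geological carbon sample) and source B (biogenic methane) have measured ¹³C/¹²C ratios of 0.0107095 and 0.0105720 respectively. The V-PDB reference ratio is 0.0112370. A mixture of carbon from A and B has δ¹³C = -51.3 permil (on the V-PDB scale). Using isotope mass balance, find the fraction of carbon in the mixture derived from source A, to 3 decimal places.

δ_A = (0.0107095/0.0112370 − 1)×1000 = (0.953057 − 1)×1000 = -46.943 permil
δ_B = (0.0105720/0.0112370 − 1)×1000 = (0.940821 − 1)×1000 = -59.179 permil
f_A = (δ_mix − δ_B)/(δ_A − δ_B) = (-51.3 − (-59.179))/(-46.943 − (-59.179))
f_A = 7.879 / 12.236 = 0.6439

0.644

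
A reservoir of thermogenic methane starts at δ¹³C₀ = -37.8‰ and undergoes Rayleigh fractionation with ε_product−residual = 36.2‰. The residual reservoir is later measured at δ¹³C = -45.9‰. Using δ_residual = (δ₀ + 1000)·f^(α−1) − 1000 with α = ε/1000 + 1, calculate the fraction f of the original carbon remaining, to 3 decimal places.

α − 1 = ε/1000 = 0.0362
(δ_res + 1000)/(δ₀ + 1000) = (-45.9 + 1000)/(-37.8 + 1000) = 954.1/962.2 = 0.991582
f = 0.991582^(1/0.0362) = exp(ln(0.991582)/0.0362) = exp(-0.00845/0.0362)
f = exp(-0.2335) = 0.7917

0.792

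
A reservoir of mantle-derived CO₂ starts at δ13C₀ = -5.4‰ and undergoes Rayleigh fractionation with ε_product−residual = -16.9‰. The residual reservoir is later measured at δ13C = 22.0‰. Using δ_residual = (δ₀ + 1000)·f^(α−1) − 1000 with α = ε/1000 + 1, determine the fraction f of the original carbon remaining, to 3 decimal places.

0.200

α − 1 = ε/1000 = -0.0169
(δ_res + 1000)/(δ₀ + 1000) = (22.0 + 1000)/(-5.4 + 1000) = 1022.0/994.6 = 1.027549
f = 1.027549^(1/-0.0169) = exp(ln(1.027549)/-0.0169) = exp(0.02718/-0.0169)
f = exp(-1.6081) = 0.2003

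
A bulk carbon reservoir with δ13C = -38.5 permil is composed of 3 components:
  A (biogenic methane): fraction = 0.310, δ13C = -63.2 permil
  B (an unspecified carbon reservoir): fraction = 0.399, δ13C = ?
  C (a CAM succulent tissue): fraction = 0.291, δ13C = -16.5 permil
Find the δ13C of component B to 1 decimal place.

Isotope mass balance: δ_bulk = Σ fᵢ·δᵢ.
-38.5 = 0.310×(-63.2) + 0.399×δ_B + 0.291×(-16.5)
0.399·δ_B = -38.5 − (-24.394) = -14.106
δ_B = -14.106 / 0.399 = -35.35 permil

-35.4 permil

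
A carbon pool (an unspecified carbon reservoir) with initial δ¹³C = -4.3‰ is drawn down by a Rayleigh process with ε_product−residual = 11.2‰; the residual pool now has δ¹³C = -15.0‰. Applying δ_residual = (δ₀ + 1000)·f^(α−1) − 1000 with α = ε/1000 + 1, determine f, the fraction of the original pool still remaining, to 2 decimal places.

α − 1 = ε/1000 = 0.0112
(δ_res + 1000)/(δ₀ + 1000) = (-15.0 + 1000)/(-4.3 + 1000) = 985.0/995.7 = 0.989254
f = 0.989254^(1/0.0112) = exp(ln(0.989254)/0.0112) = exp(-0.01080/0.0112)
f = exp(-0.9647) = 0.3811

0.38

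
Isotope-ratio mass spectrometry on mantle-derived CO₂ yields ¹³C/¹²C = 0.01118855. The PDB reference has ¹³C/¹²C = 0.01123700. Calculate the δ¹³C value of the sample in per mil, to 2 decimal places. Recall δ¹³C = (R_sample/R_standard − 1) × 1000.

δ¹³C = (R_sample / R_standard − 1) × 1000
R_sample / R_standard = 0.01118855 / 0.01123700 = 0.995688
δ¹³C = (0.995688 − 1) × 1000 = -4.312 per mil

-4.31 per mil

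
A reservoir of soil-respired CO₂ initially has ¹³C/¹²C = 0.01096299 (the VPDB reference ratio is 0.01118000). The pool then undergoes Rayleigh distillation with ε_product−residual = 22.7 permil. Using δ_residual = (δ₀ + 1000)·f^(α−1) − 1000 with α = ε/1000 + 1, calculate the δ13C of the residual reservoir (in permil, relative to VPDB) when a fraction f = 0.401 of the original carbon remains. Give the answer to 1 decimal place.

δ₀ = (0.01096299/0.01118000 − 1)×1000 = (0.980589 − 1)×1000 = -19.411 permil
α − 1 = ε/1000 = 0.0227
f^(α−1) = 0.401^(0.0227) = 0.979471
δ_res = (-19.411 + 1000) × 0.979471 − 1000 = 960.458 − 1000 = -39.54 permil

-39.5 permil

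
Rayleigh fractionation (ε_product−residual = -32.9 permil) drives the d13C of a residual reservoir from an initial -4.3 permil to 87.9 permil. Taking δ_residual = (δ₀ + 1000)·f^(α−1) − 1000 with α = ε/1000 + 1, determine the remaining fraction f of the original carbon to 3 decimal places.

0.068

α − 1 = ε/1000 = -0.0329
(δ_res + 1000)/(δ₀ + 1000) = (87.9 + 1000)/(-4.3 + 1000) = 1087.9/995.7 = 1.092598
f = 1.092598^(1/-0.0329) = exp(ln(1.092598)/-0.0329) = exp(0.08856/-0.0329)
f = exp(-2.6917) = 0.0678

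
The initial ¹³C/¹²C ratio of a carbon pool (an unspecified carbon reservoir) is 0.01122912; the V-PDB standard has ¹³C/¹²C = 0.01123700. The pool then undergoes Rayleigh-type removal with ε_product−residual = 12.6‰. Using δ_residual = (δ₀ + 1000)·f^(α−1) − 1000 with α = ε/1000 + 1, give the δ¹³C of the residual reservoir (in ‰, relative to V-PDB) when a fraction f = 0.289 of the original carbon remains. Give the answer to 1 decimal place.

δ₀ = (0.01122912/0.01123700 − 1)×1000 = (0.999299 − 1)×1000 = -0.701‰
α − 1 = ε/1000 = 0.0126
f^(α−1) = 0.289^(0.0126) = 0.984481
δ_res = (-0.701 + 1000) × 0.984481 − 1000 = 983.791 − 1000 = -16.21‰

-16.2‰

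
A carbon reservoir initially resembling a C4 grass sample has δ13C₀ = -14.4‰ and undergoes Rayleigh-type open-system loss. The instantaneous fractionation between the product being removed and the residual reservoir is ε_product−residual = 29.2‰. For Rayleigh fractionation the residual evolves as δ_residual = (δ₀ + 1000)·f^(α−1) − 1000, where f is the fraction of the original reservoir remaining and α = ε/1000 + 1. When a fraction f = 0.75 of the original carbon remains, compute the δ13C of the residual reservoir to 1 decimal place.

-22.6‰

Rayleigh residual: δ_res = (δ₀ + 1000)·f^(α−1) − 1000
α = ε/1000 + 1 = 1.02920, so α − 1 = 0.02920
f^(α−1) = 0.75^(0.02920) = 0.991635
δ_res = (-14.4 + 1000) × 0.991635 − 1000 = 977.355 − 1000 = -22.64‰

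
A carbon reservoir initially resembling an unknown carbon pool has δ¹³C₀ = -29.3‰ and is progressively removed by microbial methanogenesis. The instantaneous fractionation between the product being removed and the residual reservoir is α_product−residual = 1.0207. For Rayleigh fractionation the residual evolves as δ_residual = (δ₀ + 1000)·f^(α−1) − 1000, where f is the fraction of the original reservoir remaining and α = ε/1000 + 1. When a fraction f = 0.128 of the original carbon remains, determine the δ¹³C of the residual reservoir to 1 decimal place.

Rayleigh residual: δ_res = (δ₀ + 1000)·f^(α−1) − 1000
α − 1 = 0.02070
f^(α−1) = 0.128^(0.02070) = 0.958339
δ_res = (-29.3 + 1000) × 0.958339 − 1000 = 930.260 − 1000 = -69.74‰

-69.7‰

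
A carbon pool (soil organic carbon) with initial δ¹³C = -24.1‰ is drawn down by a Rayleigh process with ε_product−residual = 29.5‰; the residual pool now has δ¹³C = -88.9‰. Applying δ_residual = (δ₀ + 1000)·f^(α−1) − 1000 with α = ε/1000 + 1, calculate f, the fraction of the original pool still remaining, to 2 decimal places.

0.10

α − 1 = ε/1000 = 0.0295
(δ_res + 1000)/(δ₀ + 1000) = (-88.9 + 1000)/(-24.1 + 1000) = 911.1/975.9 = 0.933600
f = 0.933600^(1/0.0295) = exp(ln(0.933600)/0.0295) = exp(-0.06871/0.0295)
f = exp(-2.3291) = 0.0974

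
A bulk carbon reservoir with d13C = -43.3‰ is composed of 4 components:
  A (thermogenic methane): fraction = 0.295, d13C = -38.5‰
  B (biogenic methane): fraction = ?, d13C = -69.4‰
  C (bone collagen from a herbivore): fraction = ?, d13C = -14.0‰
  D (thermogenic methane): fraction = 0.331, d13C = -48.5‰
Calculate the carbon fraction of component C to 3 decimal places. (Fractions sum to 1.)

0.182

Let f_C and f_B be the unknown fractions; fractions sum to 1 so f_C + f_B = 0.374.
Mass balance: Σ fᵢ·δᵢ = δ_bulk ⇒ f_C·(-14.0) + f_B·(-69.4) = -43.3 − (-27.411) = -15.889
Substitute f_B = 0.374 − f_C:
f_C·(-14.0 − -69.4) = -15.889 − 0.374×(-69.4) = 10.067
f_C = 10.067 / 55.4 = 0.1817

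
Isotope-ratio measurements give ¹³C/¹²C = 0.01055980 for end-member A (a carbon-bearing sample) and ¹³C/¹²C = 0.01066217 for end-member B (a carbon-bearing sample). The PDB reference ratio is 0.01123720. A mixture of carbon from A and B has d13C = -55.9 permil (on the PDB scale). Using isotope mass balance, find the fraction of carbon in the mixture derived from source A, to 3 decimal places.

δ_A = (0.01055980/0.01123720 − 1)×1000 = (0.939718 − 1)×1000 = -60.282 permil
δ_B = (0.01066217/0.01123720 − 1)×1000 = (0.948828 − 1)×1000 = -51.172 permil
f_A = (δ_mix − δ_B)/(δ_A − δ_B) = (-55.9 − (-51.172))/(-60.282 − (-51.172))
f_A = -4.728 / -9.110 = 0.5190

0.519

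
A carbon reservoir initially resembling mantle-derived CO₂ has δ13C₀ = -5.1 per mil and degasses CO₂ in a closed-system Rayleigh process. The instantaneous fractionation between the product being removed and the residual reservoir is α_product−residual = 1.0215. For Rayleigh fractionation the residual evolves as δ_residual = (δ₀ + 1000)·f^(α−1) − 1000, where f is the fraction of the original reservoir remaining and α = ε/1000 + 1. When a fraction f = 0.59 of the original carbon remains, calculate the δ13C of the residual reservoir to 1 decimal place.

Rayleigh residual: δ_res = (δ₀ + 1000)·f^(α−1) − 1000
α − 1 = 0.02150
f^(α−1) = 0.59^(0.02150) = 0.988720
δ_res = (-5.1 + 1000) × 0.988720 − 1000 = 983.678 − 1000 = -16.32 per mil

-16.3 per mil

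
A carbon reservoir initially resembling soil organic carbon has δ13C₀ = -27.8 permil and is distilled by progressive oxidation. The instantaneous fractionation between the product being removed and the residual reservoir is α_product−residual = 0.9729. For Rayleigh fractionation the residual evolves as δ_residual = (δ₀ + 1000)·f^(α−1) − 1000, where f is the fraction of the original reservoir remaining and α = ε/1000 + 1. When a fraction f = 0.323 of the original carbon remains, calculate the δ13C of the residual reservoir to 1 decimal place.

Rayleigh residual: δ_res = (δ₀ + 1000)·f^(α−1) − 1000
α − 1 = -0.02710
f^(α−1) = 0.323^(-0.02710) = 1.031100
δ_res = (-27.8 + 1000) × 1.031100 − 1000 = 1002.435 − 1000 = 2.44 permil

2.4 permil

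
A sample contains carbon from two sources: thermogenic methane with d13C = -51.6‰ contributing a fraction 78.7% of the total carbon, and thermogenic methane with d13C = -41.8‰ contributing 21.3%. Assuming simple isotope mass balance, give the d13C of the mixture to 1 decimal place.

δ_mix = f_A·δ_A + f_B·δ_B
δ_mix = 0.787 × (-51.6) + 0.213 × (-41.8)
δ_mix = -40.61 + -8.90 = -49.51‰

-49.5‰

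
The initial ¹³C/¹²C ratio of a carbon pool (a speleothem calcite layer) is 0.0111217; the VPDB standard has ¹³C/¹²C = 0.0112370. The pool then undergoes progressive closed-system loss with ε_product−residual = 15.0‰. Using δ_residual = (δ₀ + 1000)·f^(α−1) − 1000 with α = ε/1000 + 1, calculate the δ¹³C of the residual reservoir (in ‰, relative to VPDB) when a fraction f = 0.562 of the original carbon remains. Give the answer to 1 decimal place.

δ₀ = (0.0111217/0.0112370 − 1)×1000 = (0.989739 − 1)×1000 = -10.261‰
α − 1 = ε/1000 = 0.0150
f^(α−1) = 0.562^(0.0150) = 0.991393
δ_res = (-10.261 + 1000) × 0.991393 − 1000 = 981.221 − 1000 = -18.78‰

-18.8‰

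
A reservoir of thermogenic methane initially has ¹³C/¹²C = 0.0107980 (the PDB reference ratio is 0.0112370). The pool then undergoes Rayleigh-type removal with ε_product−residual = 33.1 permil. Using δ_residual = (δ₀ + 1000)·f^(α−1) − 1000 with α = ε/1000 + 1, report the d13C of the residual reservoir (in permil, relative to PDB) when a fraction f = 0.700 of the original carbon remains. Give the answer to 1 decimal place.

-50.3 permil

δ₀ = (0.0107980/0.0112370 − 1)×1000 = (0.960933 − 1)×1000 = -39.067 permil
α − 1 = ε/1000 = 0.0331
f^(α−1) = 0.700^(0.0331) = 0.988263
δ_res = (-39.067 + 1000) × 0.988263 − 1000 = 949.655 − 1000 = -50.35 permil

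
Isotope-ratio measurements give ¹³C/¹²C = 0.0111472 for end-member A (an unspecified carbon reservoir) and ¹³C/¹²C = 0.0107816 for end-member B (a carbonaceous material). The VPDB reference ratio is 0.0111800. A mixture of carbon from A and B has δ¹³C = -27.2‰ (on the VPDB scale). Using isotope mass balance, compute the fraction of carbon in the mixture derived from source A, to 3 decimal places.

δ_A = (0.0111472/0.0111800 − 1)×1000 = (0.997066 − 1)×1000 = -2.934‰
δ_B = (0.0107816/0.0111800 − 1)×1000 = (0.964365 − 1)×1000 = -35.635‰
f_A = (δ_mix − δ_B)/(δ_A − δ_B) = (-27.2 − (-35.635))/(-2.934 − (-35.635))
f_A = 8.435 / 32.701 = 0.2579

0.258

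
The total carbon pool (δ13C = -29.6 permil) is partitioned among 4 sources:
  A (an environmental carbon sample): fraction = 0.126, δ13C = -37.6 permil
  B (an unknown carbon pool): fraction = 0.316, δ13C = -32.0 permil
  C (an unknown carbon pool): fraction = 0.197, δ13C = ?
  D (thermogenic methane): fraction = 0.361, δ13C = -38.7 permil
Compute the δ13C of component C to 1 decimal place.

-4.0 permil

Isotope mass balance: δ_bulk = Σ fᵢ·δᵢ.
-29.6 = 0.126×(-37.6) + 0.316×(-32.0) + 0.197×δ_C + 0.361×(-38.7)
0.197·δ_C = -29.6 − (-28.820) = -0.780
δ_C = -0.780 / 0.197 = -3.96 permil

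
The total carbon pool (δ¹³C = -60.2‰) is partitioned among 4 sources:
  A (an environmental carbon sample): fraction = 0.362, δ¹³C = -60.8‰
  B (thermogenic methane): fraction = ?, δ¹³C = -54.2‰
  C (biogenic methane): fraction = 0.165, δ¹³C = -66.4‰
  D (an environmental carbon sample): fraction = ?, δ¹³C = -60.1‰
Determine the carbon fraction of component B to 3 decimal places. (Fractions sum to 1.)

Let f_B and f_D be the unknown fractions; fractions sum to 1 so f_B + f_D = 0.473.
Mass balance: Σ fᵢ·δᵢ = δ_bulk ⇒ f_B·(-54.2) + f_D·(-60.1) = -60.2 − (-32.966) = -27.234
Substitute f_D = 0.473 − f_B:
f_B·(-54.2 − -60.1) = -27.234 − 0.473×(-60.1) = 1.193
f_B = 1.193 / 5.9 = 0.2022

0.202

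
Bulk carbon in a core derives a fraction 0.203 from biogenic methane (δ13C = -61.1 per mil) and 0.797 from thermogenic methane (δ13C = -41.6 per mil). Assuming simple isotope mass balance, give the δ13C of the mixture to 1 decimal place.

-45.6 per mil

δ_mix = f_A·δ_A + f_B·δ_B
δ_mix = 0.203 × (-61.1) + 0.797 × (-41.6)
δ_mix = -12.40 + -33.16 = -45.56 per mil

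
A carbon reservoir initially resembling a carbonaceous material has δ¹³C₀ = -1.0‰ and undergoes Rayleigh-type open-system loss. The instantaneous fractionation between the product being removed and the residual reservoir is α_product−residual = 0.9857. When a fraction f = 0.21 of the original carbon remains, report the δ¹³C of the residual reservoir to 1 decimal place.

Rayleigh residual: δ_res = (δ₀ + 1000)·f^(α−1) − 1000
α − 1 = -0.01430
f^(α−1) = 0.21^(-0.01430) = 1.022568
δ_res = (-1.0 + 1000) × 1.022568 − 1000 = 1021.546 − 1000 = 21.55‰

21.5‰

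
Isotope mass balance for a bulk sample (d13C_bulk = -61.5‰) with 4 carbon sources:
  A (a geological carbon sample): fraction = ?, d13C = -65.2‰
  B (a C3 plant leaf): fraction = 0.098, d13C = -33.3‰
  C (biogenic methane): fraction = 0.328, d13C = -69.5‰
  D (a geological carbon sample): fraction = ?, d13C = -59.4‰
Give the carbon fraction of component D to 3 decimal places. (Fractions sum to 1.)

0.342

Let f_D and f_A be the unknown fractions; fractions sum to 1 so f_D + f_A = 0.574.
Mass balance: Σ fᵢ·δᵢ = δ_bulk ⇒ f_D·(-59.4) + f_A·(-65.2) = -61.5 − (-26.059) = -35.441
Substitute f_A = 0.574 − f_D:
f_D·(-59.4 − -65.2) = -35.441 − 0.574×(-65.2) = 1.984
f_D = 1.984 / 5.8 = 0.3421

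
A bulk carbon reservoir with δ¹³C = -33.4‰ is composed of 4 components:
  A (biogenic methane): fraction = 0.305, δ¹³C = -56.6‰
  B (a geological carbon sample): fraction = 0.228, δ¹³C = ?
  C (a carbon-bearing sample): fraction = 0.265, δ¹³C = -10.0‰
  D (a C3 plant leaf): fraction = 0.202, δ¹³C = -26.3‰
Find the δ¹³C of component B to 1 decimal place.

Isotope mass balance: δ_bulk = Σ fᵢ·δᵢ.
-33.4 = 0.305×(-56.6) + 0.228×δ_B + 0.265×(-10.0) + 0.202×(-26.3)
0.228·δ_B = -33.4 − (-25.226) = -8.174
δ_B = -8.174 / 0.228 = -35.85‰

-35.9‰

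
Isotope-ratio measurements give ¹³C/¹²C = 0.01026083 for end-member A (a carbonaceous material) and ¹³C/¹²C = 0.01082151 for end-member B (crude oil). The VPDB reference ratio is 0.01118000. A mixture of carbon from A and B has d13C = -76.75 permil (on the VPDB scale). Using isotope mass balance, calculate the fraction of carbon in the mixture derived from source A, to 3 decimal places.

δ_A = (0.01026083/0.01118000 − 1)×1000 = (0.917784 − 1)×1000 = -82.216 permil
δ_B = (0.01082151/0.01118000 − 1)×1000 = (0.967935 − 1)×1000 = -32.065 permil
f_A = (δ_mix − δ_B)/(δ_A − δ_B) = (-76.75 − (-32.065))/(-82.216 − (-32.065))
f_A = -44.685 / -50.150 = 0.8910

0.891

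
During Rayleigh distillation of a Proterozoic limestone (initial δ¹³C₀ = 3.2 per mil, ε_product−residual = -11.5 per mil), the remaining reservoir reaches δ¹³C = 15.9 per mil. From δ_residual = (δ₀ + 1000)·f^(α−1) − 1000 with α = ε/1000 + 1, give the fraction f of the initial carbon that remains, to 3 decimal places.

0.335

α − 1 = ε/1000 = -0.0115
(δ_res + 1000)/(δ₀ + 1000) = (15.9 + 1000)/(3.2 + 1000) = 1015.9/1003.2 = 1.012659
f = 1.012659^(1/-0.0115) = exp(ln(1.012659)/-0.0115) = exp(0.01258/-0.0115)
f = exp(-1.0939) = 0.3349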